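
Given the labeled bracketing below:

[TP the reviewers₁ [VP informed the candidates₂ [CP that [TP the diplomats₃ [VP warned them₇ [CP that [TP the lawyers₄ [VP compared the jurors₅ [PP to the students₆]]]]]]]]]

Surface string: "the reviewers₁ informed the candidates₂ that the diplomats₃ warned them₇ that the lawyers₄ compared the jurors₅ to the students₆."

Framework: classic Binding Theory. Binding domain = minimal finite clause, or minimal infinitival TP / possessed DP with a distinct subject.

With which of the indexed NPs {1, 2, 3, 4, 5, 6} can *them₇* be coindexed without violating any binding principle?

{1, 2}

*them* is a pronoun, so Principle B applies: it must be free in its binding domain.
Binding domain of *them₇*: the embedded TP, whose subject is the diplomats₃.
*the reviewers₁* c-commands the pronoun but from outside its binding domain, and is not c-commanded by it → coindexation permitted.
*the candidates₂* c-commands the pronoun but from outside its binding domain, and is not c-commanded by it → coindexation permitted.
*the diplomats₃* c-commands the pronoun within its binding domain → coindexation would violate Principle B.
*the lawyers₄*: the pronoun c-commands this R-expression → coindexation would violate Principle C on *the lawyers₄*.
*the jurors₅*: the pronoun c-commands this R-expression → coindexation would violate Principle C on *the jurors₅*.
*the students₆*: the pronoun c-commands this R-expression → coindexation would violate Principle C on *the students₆*.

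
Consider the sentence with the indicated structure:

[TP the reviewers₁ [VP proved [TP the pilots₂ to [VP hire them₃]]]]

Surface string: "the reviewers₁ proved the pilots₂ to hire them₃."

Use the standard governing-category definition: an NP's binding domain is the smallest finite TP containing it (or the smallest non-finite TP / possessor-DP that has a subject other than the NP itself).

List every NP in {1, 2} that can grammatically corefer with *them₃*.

{1}

*them* is a pronoun, so Principle B applies: it must be free in its binding domain.
Binding domain of *them₃*: the embedded TP, whose subject is the pilots₂.
*the reviewers₁* c-commands the pronoun but from outside its binding domain, and is not c-commanded by it → coindexation permitted.
*the pilots₂* c-commands the pronoun within its binding domain → coindexation would violate Principle B.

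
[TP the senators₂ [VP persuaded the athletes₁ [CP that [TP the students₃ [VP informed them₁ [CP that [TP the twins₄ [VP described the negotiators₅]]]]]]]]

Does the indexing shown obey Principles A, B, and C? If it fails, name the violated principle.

grammatical

The two coindexed NPs are *the athletes₁* and *them₁*.
*them₁* is a pronoun; its binding domain is the embedded TP, whose subject is the students₃. Within that domain it is c-commanded only by *the students₃*, which carries a different index — the pronoun is free locally, so Principle B holds.
*the athletes₁* is an R-expression; *them₁* does not c-command it, and no other NP shares its index, so Principle C is satisfied.
All principles are respected.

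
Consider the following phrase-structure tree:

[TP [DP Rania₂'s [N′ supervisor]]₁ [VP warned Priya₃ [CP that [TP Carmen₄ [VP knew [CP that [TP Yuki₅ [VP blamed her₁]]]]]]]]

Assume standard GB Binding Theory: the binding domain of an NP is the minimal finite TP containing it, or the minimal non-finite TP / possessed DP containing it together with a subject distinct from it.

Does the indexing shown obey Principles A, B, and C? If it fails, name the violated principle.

The two coindexed NPs are *[Rania₂'s supervisor]₁* and *her₁*.
*her₁* is a pronoun; its binding domain is the embedded TP, whose subject is Yuki₅. Within that domain it is c-commanded only by *Yuki₅*, which carries a different index — the pronoun is free locally, so Principle B holds.
*[Rania₂'s supervisor]₁* is an R-expression; *her₁* does not c-command it, and no other NP shares its index, so Principle C is satisfied.
All principles are respected.

grammatical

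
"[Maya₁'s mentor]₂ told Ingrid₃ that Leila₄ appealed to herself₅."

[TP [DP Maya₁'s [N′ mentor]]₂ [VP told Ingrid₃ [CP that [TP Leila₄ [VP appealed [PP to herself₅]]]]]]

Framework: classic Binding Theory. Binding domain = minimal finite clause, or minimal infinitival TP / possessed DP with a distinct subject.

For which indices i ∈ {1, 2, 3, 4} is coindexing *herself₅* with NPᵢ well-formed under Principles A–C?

*herself* is an anaphor, so Principle A applies: it must be bound in its binding domain.
Binding domain of *herself₅*: the embedded TP, whose subject is Leila₄.
*Maya₁* does not c-command the anaphor → cannot bind it.
*[Maya₁'s mentor]₂* c-commands the anaphor but is outside its binding domain → cannot satisfy Principle A.
*Ingrid₃* c-commands the anaphor but is outside its binding domain → cannot satisfy Principle A.
*Leila₄* c-commands the anaphor within its binding domain → licit binder.

{4}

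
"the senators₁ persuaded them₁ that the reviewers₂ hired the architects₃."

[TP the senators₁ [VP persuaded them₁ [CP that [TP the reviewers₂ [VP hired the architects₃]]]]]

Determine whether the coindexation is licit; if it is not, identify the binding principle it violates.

The two coindexed NPs are *the senators₁* and *them₁*.
*them₁* is a pronoun. Its binding domain is the matrix TP, whose subject is the senators₁.
*the senators₁* c-commands it within that domain and carries the same index.
The pronoun is locally bound → Principle B violation.

Principle B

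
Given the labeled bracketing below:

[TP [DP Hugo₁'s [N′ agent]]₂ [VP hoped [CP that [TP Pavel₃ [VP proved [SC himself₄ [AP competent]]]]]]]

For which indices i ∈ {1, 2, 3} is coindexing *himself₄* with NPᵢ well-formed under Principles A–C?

{3}

*himself* is an anaphor, so Principle A applies: it must be bound in its binding domain.
Binding domain of *himself₄*: the embedded TP, whose subject is Pavel₃.
*Hugo₁* does not c-command the anaphor → cannot bind it.
*[Hugo₁'s agent]₂* c-commands the anaphor but is outside its binding domain → cannot satisfy Principle A.
*Pavel₃* c-commands the anaphor within its binding domain → licit binder.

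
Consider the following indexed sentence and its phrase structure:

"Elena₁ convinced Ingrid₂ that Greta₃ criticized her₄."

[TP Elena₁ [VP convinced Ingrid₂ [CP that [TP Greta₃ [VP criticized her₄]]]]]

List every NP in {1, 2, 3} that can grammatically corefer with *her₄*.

{1, 2}

*her* is a pronoun, so Principle B applies: it must be free in its binding domain.
Binding domain of *her₄*: the embedded TP, whose subject is Greta₃.
*Elena₁* c-commands the pronoun but from outside its binding domain, and is not c-commanded by it → coindexation permitted.
*Ingrid₂* c-commands the pronoun but from outside its binding domain, and is not c-commanded by it → coindexation permitted.
*Greta₃* c-commands the pronoun within its binding domain → coindexation would violate Principle B.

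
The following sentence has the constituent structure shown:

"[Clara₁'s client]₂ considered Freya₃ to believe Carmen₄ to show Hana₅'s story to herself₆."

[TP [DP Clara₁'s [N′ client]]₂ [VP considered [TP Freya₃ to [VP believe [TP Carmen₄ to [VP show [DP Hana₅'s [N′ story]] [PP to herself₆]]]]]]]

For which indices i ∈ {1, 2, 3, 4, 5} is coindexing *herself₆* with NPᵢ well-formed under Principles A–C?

*herself* is an anaphor, so Principle A applies: it must be bound in its binding domain.
Binding domain of *herself₆*: the embedded TP, whose subject is Carmen₄.
*Clara₁* does not c-command the anaphor → cannot bind it.
*[Clara₁'s client]₂* c-commands the anaphor but is outside its binding domain → cannot satisfy Principle A.
*Freya₃* c-commands the anaphor but is outside its binding domain → cannot satisfy Principle A.
*Carmen₄* c-commands the anaphor within its binding domain → licit binder.
*Hana₅* does not c-command the anaphor → cannot bind it.

{4}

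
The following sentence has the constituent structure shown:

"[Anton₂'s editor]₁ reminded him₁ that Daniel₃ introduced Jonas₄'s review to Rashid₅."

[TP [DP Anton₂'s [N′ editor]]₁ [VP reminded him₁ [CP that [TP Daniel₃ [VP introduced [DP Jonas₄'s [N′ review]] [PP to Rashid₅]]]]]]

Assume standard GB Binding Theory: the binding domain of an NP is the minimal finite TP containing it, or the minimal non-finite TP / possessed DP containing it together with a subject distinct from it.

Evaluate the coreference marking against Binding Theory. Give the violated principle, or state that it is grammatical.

The two coindexed NPs are *[Anton₂'s editor]₁* and *him₁*.
*him₁* is a pronoun. Its binding domain is the matrix TP, whose subject is [Anton₂'s editor]₁.
*[Anton₂'s editor]₁* c-commands it within that domain and carries the same index.
The pronoun is locally bound → Principle B violation.

Principle B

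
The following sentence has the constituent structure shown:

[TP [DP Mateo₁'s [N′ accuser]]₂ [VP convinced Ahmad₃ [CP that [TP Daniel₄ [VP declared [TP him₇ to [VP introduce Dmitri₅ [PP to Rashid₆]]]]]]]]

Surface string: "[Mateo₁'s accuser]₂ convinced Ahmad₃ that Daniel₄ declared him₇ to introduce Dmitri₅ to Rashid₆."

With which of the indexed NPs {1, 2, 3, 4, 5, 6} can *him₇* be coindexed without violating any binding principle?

{1, 2, 3}

*him* is a pronoun, so Principle B applies: it must be free in its binding domain.
Binding domain of *him₇*: the embedded TP, whose subject is Daniel₄.
*Mateo₁* and the pronoun do not c-command one another → neither Principle B nor Principle C is at stake; coindexation permitted.
*[Mateo₁'s accuser]₂* c-commands the pronoun but from outside its binding domain, and is not c-commanded by it → coindexation permitted.
*Ahmad₃* c-commands the pronoun but from outside its binding domain, and is not c-commanded by it → coindexation permitted.
*Daniel₄* c-commands the pronoun within its binding domain → coindexation would violate Principle B.
*Dmitri₅*: the pronoun c-commands this R-expression → coindexation would violate Principle C on *Dmitri₅*.
*Rashid₆*: the pronoun c-commands this R-expression → coindexation would violate Principle C on *Rashid₆*.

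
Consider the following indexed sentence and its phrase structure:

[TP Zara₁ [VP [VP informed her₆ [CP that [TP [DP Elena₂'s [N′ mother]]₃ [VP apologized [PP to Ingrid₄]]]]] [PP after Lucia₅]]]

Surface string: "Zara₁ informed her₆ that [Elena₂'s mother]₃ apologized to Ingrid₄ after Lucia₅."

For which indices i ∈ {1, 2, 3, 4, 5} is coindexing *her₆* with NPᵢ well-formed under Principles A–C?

*her* is a pronoun, so Principle B applies: it must be free in its binding domain.
Binding domain of *her₆*: the matrix TP, whose subject is Zara₁.
*Zara₁* c-commands the pronoun within its binding domain → coindexation would violate Principle B.
*Elena₂*: the pronoun c-commands this R-expression → coindexation would violate Principle C on *Elena₂*.
*[Elena₂'s mother]₃*: the pronoun c-commands this R-expression → coindexation would violate Principle C on *[Elena₂'s mother]₃*.
*Ingrid₄*: the pronoun c-commands this R-expression → coindexation would violate Principle C on *Ingrid₄*.
*Lucia₅* and the pronoun do not c-command one another → neither Principle B nor Principle C is at stake; coindexation permitted.

{5}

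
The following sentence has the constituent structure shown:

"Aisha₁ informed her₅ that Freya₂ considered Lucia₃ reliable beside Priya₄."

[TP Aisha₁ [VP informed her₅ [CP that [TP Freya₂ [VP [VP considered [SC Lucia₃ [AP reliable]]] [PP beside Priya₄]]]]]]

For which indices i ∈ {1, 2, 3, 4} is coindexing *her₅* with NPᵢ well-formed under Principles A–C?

*her* is a pronoun, so Principle B applies: it must be free in its binding domain.
Binding domain of *her₅*: the matrix TP, whose subject is Aisha₁.
*Aisha₁* c-commands the pronoun within its binding domain → coindexation would violate Principle B.
*Freya₂*: the pronoun c-commands this R-expression → coindexation would violate Principle C on *Freya₂*.
*Lucia₃*: the pronoun c-commands this R-expression → coindexation would violate Principle C on *Lucia₃*.
*Priya₄*: the pronoun c-commands this R-expression → coindexation would violate Principle C on *Priya₄*.

none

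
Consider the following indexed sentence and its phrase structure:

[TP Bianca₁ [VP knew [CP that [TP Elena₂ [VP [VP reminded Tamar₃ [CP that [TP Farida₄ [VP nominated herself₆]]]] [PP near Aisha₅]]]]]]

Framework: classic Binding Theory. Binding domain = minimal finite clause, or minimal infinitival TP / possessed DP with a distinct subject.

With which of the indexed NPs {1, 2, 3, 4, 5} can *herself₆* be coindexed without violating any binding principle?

*herself* is an anaphor, so Principle A applies: it must be bound in its binding domain.
Binding domain of *herself₆*: the embedded TP, whose subject is Farida₄.
*Bianca₁* c-commands the anaphor but is outside its binding domain → cannot satisfy Principle A.
*Elena₂* c-commands the anaphor but is outside its binding domain → cannot satisfy Principle A.
*Tamar₃* c-commands the anaphor but is outside its binding domain → cannot satisfy Principle A.
*Farida₄* c-commands the anaphor within its binding domain → licit binder.
*Aisha₅* does not c-command the anaphor → cannot bind it.

{4}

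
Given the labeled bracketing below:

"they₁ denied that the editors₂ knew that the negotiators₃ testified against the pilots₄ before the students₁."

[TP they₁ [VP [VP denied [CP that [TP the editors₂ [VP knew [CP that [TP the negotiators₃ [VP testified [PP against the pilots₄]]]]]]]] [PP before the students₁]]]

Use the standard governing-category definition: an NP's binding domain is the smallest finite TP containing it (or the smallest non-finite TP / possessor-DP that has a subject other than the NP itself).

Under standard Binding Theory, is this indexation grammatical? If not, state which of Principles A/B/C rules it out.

The two coindexed NPs are *they₁* and *the students₁*.
*the students₁* is an R-expression. Principle C requires it to be free everywhere.
*they₁* c-commands it and carries the same index.
The R-expression is bound → Principle C violation.

Principle C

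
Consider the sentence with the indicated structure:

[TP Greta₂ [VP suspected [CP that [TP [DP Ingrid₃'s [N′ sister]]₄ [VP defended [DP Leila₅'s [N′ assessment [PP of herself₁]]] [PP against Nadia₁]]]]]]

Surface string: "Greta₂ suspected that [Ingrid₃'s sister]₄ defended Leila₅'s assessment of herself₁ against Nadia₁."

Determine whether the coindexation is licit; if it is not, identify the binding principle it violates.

The two coindexed NPs are *Nadia₁* and *herself₁*.
*herself₁* is an anaphor. Principle A requires it to be bound within its binding domain — the possessed DP, whose subject is Leila₅.
Within that domain it is c-commanded by *Leila₅*, which does not share its index.
*Nadia₁* does not c-command the anaphor at all.
The anaphor is unbound in its domain → Principle A violation.

Principle A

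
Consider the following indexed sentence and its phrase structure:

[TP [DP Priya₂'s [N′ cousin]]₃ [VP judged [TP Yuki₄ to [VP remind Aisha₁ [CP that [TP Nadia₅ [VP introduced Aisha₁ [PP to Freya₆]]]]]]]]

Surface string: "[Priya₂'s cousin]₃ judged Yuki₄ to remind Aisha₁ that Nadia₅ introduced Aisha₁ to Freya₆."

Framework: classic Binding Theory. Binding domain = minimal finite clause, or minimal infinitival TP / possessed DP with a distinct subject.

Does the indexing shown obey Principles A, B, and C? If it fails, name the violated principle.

The two coindexed NPs are *Aisha₁* (the higher occurrence) and *Aisha₁* (the lower occurrence).
*Aisha₁* (the lower occurrence) is an R-expression. Principle C requires it to be free everywhere.
*Aisha₁* (the higher occurrence) c-commands it and carries the same index.
The R-expression is bound → Principle C violation.

Principle C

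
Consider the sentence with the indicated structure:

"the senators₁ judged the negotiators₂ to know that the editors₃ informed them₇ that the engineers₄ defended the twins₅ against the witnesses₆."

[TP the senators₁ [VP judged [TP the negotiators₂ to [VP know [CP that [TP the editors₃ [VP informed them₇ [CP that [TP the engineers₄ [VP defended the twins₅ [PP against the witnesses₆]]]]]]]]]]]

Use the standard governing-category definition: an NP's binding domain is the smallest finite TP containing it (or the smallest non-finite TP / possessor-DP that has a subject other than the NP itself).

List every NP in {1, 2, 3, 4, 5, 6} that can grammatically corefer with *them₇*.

{1, 2}

*them* is a pronoun, so Principle B applies: it must be free in its binding domain.
Binding domain of *them₇*: the embedded TP, whose subject is the editors₃.
*the senators₁* c-commands the pronoun but from outside its binding domain, and is not c-commanded by it → coindexation permitted.
*the negotiators₂* c-commands the pronoun but from outside its binding domain, and is not c-commanded by it → coindexation permitted.
*the editors₃* c-commands the pronoun within its binding domain → coindexation would violate Principle B.
*the engineers₄*: the pronoun c-commands this R-expression → coindexation would violate Principle C on *the engineers₄*.
*the twins₅*: the pronoun c-commands this R-expression → coindexation would violate Principle C on *the twins₅*.
*the witnesses₆*: the pronoun c-commands this R-expression → coindexation would violate Principle C on *the witnesses₆*.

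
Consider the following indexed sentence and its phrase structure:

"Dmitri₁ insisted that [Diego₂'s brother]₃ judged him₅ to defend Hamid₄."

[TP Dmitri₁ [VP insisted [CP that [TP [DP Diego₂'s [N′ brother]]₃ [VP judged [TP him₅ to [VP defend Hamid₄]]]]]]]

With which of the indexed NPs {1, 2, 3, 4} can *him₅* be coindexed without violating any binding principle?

*him* is a pronoun, so Principle B applies: it must be free in its binding domain.
Binding domain of *him₅*: the embedded TP, whose subject is [Diego₂'s brother]₃.
*Dmitri₁* c-commands the pronoun but from outside its binding domain, and is not c-commanded by it → coindexation permitted.
*Diego₂* and the pronoun do not c-command one another → neither Principle B nor Principle C is at stake; coindexation permitted.
*[Diego₂'s brother]₃* c-commands the pronoun within its binding domain → coindexation would violate Principle B.
*Hamid₄*: the pronoun c-commands this R-expression → coindexation would violate Principle C on *Hamid₄*.

{1, 2}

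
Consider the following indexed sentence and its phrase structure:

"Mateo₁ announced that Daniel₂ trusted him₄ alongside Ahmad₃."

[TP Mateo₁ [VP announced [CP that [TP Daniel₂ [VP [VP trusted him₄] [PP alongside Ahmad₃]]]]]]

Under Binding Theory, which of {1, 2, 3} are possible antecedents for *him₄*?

{1, 3}

*him* is a pronoun, so Principle B applies: it must be free in its binding domain.
Binding domain of *him₄*: the embedded TP, whose subject is Daniel₂.
*Mateo₁* c-commands the pronoun but from outside its binding domain, and is not c-commanded by it → coindexation permitted.
*Daniel₂* c-commands the pronoun within its binding domain → coindexation would violate Principle B.
*Ahmad₃* and the pronoun do not c-command one another → neither Principle B nor Principle C is at stake; coindexation permitted.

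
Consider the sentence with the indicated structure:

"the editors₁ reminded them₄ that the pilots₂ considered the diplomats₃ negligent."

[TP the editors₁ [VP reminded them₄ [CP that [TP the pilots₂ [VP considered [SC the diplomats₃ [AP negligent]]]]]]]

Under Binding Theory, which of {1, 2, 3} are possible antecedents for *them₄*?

*them* is a pronoun, so Principle B applies: it must be free in its binding domain.
Binding domain of *them₄*: the matrix TP, whose subject is the editors₁.
*the editors₁* c-commands the pronoun within its binding domain → coindexation would violate Principle B.
*the pilots₂*: the pronoun c-commands this R-expression → coindexation would violate Principle C on *the pilots₂*.
*the diplomats₃*: the pronoun c-commands this R-expression → coindexation would violate Principle C on *the diplomats₃*.

none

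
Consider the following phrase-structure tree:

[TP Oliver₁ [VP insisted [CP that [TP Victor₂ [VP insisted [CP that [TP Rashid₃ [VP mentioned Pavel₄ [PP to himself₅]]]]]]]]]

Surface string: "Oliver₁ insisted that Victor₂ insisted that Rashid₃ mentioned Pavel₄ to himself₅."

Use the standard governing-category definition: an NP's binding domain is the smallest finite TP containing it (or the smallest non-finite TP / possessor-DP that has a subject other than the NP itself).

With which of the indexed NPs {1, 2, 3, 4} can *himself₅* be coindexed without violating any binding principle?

*himself* is an anaphor, so Principle A applies: it must be bound in its binding domain.
Binding domain of *himself₅*: the embedded TP, whose subject is Rashid₃.
*Oliver₁* c-commands the anaphor but is outside its binding domain → cannot satisfy Principle A.
*Victor₂* c-commands the anaphor but is outside its binding domain → cannot satisfy Principle A.
*Rashid₃* c-commands the anaphor within its binding domain → licit binder.
*Pavel₄* c-commands the anaphor within its binding domain → licit binder.

{3, 4}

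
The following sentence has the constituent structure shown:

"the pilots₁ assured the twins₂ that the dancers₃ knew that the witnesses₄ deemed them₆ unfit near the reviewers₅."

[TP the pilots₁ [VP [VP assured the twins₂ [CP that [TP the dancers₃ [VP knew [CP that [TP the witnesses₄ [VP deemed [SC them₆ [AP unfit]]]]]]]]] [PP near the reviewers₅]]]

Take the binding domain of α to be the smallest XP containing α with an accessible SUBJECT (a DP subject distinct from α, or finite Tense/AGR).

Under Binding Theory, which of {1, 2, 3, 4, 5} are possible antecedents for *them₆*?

*them* is a pronoun, so Principle B applies: it must be free in its binding domain.
Binding domain of *them₆*: the embedded TP, whose subject is the witnesses₄.
*the pilots₁* c-commands the pronoun but from outside its binding domain, and is not c-commanded by it → coindexation permitted.
*the twins₂* c-commands the pronoun but from outside its binding domain, and is not c-commanded by it → coindexation permitted.
*the dancers₃* c-commands the pronoun but from outside its binding domain, and is not c-commanded by it → coindexation permitted.
*the witnesses₄* c-commands the pronoun within its binding domain → coindexation would violate Principle B.
*the reviewers₅* and the pronoun do not c-command one another → neither Principle B nor Principle C is at stake; coindexation permitted.

{1, 2, 3, 5}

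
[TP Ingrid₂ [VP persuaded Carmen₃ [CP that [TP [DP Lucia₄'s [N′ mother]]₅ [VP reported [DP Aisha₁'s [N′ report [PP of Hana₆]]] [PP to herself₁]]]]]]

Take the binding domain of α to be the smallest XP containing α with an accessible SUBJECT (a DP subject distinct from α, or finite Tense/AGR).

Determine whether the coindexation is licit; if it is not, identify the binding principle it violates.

The two coindexed NPs are *Aisha₁* and *herself₁*.
*herself₁* is an anaphor. Principle A requires it to be bound within its binding domain — the embedded TP, whose subject is [Lucia₄'s mother]₅.
Within that domain it is c-commanded by *[Lucia₄'s mother]₅*, which does not share its index.
*Aisha₁* does not c-command the anaphor at all.
The anaphor is unbound in its domain → Principle A violation.

Principle A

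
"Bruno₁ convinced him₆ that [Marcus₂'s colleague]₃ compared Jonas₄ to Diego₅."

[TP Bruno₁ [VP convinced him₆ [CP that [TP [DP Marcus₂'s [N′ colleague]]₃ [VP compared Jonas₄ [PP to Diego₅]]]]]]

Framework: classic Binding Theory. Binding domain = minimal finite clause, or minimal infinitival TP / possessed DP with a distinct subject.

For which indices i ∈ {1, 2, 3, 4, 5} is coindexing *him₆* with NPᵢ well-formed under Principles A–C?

none

*him* is a pronoun, so Principle B applies: it must be free in its binding domain.
Binding domain of *him₆*: the matrix TP, whose subject is Bruno₁.
*Bruno₁* c-commands the pronoun within its binding domain → coindexation would violate Principle B.
*Marcus₂*: the pronoun c-commands this R-expression → coindexation would violate Principle C on *Marcus₂*.
*[Marcus₂'s colleague]₃*: the pronoun c-commands this R-expression → coindexation would violate Principle C on *[Marcus₂'s colleague]₃*.
*Jonas₄*: the pronoun c-commands this R-expression → coindexation would violate Principle C on *Jonas₄*.
*Diego₅*: the pronoun c-commands this R-expression → coindexation would violate Principle C on *Diego₅*.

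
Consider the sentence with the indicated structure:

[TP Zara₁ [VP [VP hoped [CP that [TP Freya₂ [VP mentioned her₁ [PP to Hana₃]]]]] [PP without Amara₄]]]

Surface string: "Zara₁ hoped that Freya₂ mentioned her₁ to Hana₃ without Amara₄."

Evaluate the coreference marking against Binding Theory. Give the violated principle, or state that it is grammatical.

grammatical

The two coindexed NPs are *Zara₁* and *her₁*.
*her₁* is a pronoun; its binding domain is the embedded TP, whose subject is Freya₂. Within that domain it is c-commanded only by *Freya₂*, which carries a different index — the pronoun is free locally, so Principle B holds.
*Zara₁* is an R-expression; *her₁* does not c-command it, and no other NP shares its index, so Principle C is satisfied.
All principles are respected.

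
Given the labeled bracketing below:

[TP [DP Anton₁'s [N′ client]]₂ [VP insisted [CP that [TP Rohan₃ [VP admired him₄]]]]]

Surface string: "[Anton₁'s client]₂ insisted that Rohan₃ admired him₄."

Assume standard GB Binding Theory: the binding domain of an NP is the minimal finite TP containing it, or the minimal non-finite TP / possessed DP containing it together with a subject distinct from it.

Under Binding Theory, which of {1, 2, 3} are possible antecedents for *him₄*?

{1, 2}

*him* is a pronoun, so Principle B applies: it must be free in its binding domain.
Binding domain of *him₄*: the embedded TP, whose subject is Rohan₃.
*Anton₁* and the pronoun do not c-command one another → neither Principle B nor Principle C is at stake; coindexation permitted.
*[Anton₁'s client]₂* c-commands the pronoun but from outside its binding domain, and is not c-commanded by it → coindexation permitted.
*Rohan₃* c-commands the pronoun within its binding domain → coindexation would violate Principle B.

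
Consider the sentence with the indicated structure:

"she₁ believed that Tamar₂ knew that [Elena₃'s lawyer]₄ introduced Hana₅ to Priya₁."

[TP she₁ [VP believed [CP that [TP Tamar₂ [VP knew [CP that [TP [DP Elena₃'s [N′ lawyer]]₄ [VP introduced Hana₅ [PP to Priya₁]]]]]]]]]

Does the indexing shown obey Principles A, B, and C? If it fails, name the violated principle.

Principle C

The two coindexed NPs are *she₁* and *Priya₁*.
*Priya₁* is an R-expression. Principle C requires it to be free everywhere.
*she₁* c-commands it and carries the same index.
The R-expression is bound → Principle C violation.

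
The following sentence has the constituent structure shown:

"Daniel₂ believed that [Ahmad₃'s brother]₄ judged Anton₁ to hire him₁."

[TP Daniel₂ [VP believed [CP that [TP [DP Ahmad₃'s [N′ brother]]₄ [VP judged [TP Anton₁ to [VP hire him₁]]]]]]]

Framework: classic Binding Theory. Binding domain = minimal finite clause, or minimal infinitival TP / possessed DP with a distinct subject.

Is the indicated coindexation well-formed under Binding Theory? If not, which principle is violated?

The two coindexed NPs are *Anton₁* and *him₁*.
*him₁* is a pronoun. Its binding domain is the embedded TP, whose subject is Anton₁.
*Anton₁* c-commands it within that domain and carries the same index.
The pronoun is locally bound → Principle B violation.

Principle B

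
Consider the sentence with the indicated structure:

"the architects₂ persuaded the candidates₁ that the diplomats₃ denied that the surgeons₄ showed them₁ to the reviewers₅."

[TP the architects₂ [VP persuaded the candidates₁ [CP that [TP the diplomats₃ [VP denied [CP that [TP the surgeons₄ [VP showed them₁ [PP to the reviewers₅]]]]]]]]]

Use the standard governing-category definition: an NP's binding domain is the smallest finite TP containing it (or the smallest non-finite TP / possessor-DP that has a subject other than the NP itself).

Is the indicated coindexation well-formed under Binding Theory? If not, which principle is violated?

The two coindexed NPs are *the candidates₁* and *them₁*.
*them₁* is a pronoun; its binding domain is the embedded TP, whose subject is the surgeons₄. Within that domain it is c-commanded only by *the surgeons₄*, which carries a different index — the pronoun is free locally, so Principle B holds.
*the candidates₁* is an R-expression; *them₁* does not c-command it, and no other NP shares its index, so Principle C is satisfied.
All principles are respected.

grammatical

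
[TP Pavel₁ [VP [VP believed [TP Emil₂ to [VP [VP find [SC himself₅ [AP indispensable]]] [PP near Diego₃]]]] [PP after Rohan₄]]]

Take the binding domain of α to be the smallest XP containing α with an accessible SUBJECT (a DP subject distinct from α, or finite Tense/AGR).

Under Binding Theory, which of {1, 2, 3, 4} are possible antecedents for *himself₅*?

*himself* is an anaphor, so Principle A applies: it must be bound in its binding domain.
Binding domain of *himself₅*: the embedded TP, whose subject is Emil₂.
*Pavel₁* c-commands the anaphor but is outside its binding domain → cannot satisfy Principle A.
*Emil₂* c-commands the anaphor within its binding domain → licit binder.
*Diego₃* does not c-command the anaphor → cannot bind it.
*Rohan₄* does not c-command the anaphor → cannot bind it.

{2}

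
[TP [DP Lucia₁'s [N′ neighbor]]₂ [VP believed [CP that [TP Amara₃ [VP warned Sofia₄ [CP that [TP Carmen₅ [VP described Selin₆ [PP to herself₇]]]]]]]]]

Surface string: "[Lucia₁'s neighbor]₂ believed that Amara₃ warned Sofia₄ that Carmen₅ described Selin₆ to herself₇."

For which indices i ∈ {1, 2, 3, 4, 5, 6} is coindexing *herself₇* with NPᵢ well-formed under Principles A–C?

*herself* is an anaphor, so Principle A applies: it must be bound in its binding domain.
Binding domain of *herself₇*: the embedded TP, whose subject is Carmen₅.
*Lucia₁* does not c-command the anaphor → cannot bind it.
*[Lucia₁'s neighbor]₂* c-commands the anaphor but is outside its binding domain → cannot satisfy Principle A.
*Amara₃* c-commands the anaphor but is outside its binding domain → cannot satisfy Principle A.
*Sofia₄* c-commands the anaphor but is outside its binding domain → cannot satisfy Principle A.
*Carmen₅* c-commands the anaphor within its binding domain → licit binder.
*Selin₆* c-commands the anaphor within its binding domain → licit binder.

{5, 6}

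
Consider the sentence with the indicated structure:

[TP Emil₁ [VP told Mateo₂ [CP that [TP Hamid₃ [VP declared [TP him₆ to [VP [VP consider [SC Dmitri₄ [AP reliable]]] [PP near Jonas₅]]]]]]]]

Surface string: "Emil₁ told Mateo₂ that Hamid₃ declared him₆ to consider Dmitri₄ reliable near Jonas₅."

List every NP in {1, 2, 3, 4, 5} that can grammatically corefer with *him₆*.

*him* is a pronoun, so Principle B applies: it must be free in its binding domain.
Binding domain of *him₆*: the embedded TP, whose subject is Hamid₃.
*Emil₁* c-commands the pronoun but from outside its binding domain, and is not c-commanded by it → coindexation permitted.
*Mateo₂* c-commands the pronoun but from outside its binding domain, and is not c-commanded by it → coindexation permitted.
*Hamid₃* c-commands the pronoun within its binding domain → coindexation would violate Principle B.
*Dmitri₄*: the pronoun c-commands this R-expression → coindexation would violate Principle C on *Dmitri₄*.
*Jonas₅*: the pronoun c-commands this R-expression → coindexation would violate Principle C on *Jonas₅*.

{1, 2}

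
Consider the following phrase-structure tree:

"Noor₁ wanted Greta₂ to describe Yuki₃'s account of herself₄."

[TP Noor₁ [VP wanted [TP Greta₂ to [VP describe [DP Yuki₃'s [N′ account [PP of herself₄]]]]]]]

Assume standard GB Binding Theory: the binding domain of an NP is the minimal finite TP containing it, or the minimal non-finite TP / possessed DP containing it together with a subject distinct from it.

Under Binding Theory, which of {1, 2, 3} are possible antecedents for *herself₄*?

{3}

*herself* is an anaphor, so Principle A applies: it must be bound in its binding domain.
Binding domain of *herself₄*: the possessed DP, whose subject is Yuki₃.
*Noor₁* c-commands the anaphor but is outside its binding domain → cannot satisfy Principle A.
*Greta₂* c-commands the anaphor but is outside its binding domain → cannot satisfy Principle A.
*Yuki₃* c-commands the anaphor within its binding domain → licit binder.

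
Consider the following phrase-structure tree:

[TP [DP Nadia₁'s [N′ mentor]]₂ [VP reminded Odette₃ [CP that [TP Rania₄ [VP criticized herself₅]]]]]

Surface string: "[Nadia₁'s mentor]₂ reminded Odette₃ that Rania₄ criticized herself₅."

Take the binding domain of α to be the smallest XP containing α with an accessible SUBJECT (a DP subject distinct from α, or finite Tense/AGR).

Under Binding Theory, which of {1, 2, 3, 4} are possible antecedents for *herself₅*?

{4}

*herself* is an anaphor, so Principle A applies: it must be bound in its binding domain.
Binding domain of *herself₅*: the embedded TP, whose subject is Rania₄.
*Nadia₁* does not c-command the anaphor → cannot bind it.
*[Nadia₁'s mentor]₂* c-commands the anaphor but is outside its binding domain → cannot satisfy Principle A.
*Odette₃* c-commands the anaphor but is outside its binding domain → cannot satisfy Principle A.
*Rania₄* c-commands the anaphor within its binding domain → licit binder.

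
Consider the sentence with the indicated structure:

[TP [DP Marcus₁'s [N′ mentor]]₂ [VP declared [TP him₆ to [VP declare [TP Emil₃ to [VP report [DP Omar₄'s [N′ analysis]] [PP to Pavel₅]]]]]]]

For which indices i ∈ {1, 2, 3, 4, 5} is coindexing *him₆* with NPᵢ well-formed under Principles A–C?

{1}

*him* is a pronoun, so Principle B applies: it must be free in its binding domain.
Binding domain of *him₆*: the matrix TP, whose subject is [Marcus₁'s mentor]₂.
*Marcus₁* and the pronoun do not c-command one another → neither Principle B nor Principle C is at stake; coindexation permitted.
*[Marcus₁'s mentor]₂* c-commands the pronoun within its binding domain → coindexation would violate Principle B.
*Emil₃*: the pronoun c-commands this R-expression → coindexation would violate Principle C on *Emil₃*.
*Omar₄*: the pronoun c-commands this R-expression → coindexation would violate Principle C on *Omar₄*.
*Pavel₅*: the pronoun c-commands this R-expression → coindexation would violate Principle C on *Pavel₅*.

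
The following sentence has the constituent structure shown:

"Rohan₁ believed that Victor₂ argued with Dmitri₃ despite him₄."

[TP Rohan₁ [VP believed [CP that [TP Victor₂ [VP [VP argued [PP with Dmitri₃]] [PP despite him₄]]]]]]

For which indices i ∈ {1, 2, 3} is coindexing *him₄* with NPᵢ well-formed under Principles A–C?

{1, 3}

*him* is a pronoun, so Principle B applies: it must be free in its binding domain.
Binding domain of *him₄*: the embedded TP, whose subject is Victor₂.
*Rohan₁* c-commands the pronoun but from outside its binding domain, and is not c-commanded by it → coindexation permitted.
*Victor₂* c-commands the pronoun within its binding domain → coindexation would violate Principle B.
*Dmitri₃* and the pronoun do not c-command one another → neither Principle B nor Principle C is at stake; coindexation permitted.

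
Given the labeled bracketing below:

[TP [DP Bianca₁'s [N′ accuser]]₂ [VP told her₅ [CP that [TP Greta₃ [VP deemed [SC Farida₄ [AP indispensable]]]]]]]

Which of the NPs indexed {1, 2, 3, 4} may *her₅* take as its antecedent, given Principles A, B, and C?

{1}

*her* is a pronoun, so Principle B applies: it must be free in its binding domain.
Binding domain of *her₅*: the matrix TP, whose subject is [Bianca₁'s accuser]₂.
*Bianca₁* and the pronoun do not c-command one another → neither Principle B nor Principle C is at stake; coindexation permitted.
*[Bianca₁'s accuser]₂* c-commands the pronoun within its binding domain → coindexation would violate Principle B.
*Greta₃*: the pronoun c-commands this R-expression → coindexation would violate Principle C on *Greta₃*.
*Farida₄*: the pronoun c-commands this R-expression → coindexation would violate Principle C on *Farida₄*.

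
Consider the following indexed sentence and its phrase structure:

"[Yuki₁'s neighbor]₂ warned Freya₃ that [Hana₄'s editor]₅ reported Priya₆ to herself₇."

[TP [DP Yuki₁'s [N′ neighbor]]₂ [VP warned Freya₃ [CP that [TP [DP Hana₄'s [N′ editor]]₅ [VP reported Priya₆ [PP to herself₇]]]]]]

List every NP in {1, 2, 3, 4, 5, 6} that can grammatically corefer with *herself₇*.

*herself* is an anaphor, so Principle A applies: it must be bound in its binding domain.
Binding domain of *herself₇*: the embedded TP, whose subject is [Hana₄'s editor]₅.
*Yuki₁* does not c-command the anaphor → cannot bind it.
*[Yuki₁'s neighbor]₂* c-commands the anaphor but is outside its binding domain → cannot satisfy Principle A.
*Freya₃* c-commands the anaphor but is outside its binding domain → cannot satisfy Principle A.
*Hana₄* does not c-command the anaphor → cannot bind it.
*[Hana₄'s editor]₅* c-commands the anaphor within its binding domain → licit binder.
*Priya₆* c-commands the anaphor within its binding domain → licit binder.

{5, 6}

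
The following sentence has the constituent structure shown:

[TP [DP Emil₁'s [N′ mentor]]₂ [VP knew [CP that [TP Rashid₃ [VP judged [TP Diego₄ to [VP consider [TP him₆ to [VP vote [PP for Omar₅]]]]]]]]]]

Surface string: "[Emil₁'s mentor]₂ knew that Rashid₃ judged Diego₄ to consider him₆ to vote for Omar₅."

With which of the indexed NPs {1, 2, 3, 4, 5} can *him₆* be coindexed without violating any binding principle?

{1, 2, 3}

*him* is a pronoun, so Principle B applies: it must be free in its binding domain.
Binding domain of *him₆*: the embedded TP, whose subject is Diego₄.
*Emil₁* and the pronoun do not c-command one another → neither Principle B nor Principle C is at stake; coindexation permitted.
*[Emil₁'s mentor]₂* c-commands the pronoun but from outside its binding domain, and is not c-commanded by it → coindexation permitted.
*Rashid₃* c-commands the pronoun but from outside its binding domain, and is not c-commanded by it → coindexation permitted.
*Diego₄* c-commands the pronoun within its binding domain → coindexation would violate Principle B.
*Omar₅*: the pronoun c-commands this R-expression → coindexation would violate Principle C on *Omar₅*.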